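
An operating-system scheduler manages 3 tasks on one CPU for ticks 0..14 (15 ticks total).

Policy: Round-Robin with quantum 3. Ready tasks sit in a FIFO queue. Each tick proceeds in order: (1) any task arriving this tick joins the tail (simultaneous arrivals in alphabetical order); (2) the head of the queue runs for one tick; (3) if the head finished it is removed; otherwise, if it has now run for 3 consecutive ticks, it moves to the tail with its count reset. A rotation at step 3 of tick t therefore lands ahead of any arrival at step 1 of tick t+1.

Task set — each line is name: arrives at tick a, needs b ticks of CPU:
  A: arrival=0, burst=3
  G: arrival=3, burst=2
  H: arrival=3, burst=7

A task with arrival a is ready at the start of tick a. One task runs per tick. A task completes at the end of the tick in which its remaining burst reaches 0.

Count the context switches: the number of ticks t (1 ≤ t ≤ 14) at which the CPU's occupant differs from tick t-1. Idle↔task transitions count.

t=0: queue=[A] q_used=0 → run A
t=1: queue=[A] q_used=1 → run A
t=2: queue=[A] q_used=2 → run A
t=3: queue=[G,H] q_used=0 → run G
t=4: queue=[G,H] q_used=1 → run G
t=5: queue=[H] q_used=0 → run H
t=6: queue=[H] q_used=1 → run H
t=7: queue=[H] q_used=2 → run H
t=8: queue=[H] q_used=0 → run H
t=9: queue=[H] q_used=1 → run H
t=10: queue=[H] q_used=2 → run H
t=11: queue=[H] q_used=0 → run H
t=12: (idle)
t=13: (idle)
t=14: (idle)

context switches = 3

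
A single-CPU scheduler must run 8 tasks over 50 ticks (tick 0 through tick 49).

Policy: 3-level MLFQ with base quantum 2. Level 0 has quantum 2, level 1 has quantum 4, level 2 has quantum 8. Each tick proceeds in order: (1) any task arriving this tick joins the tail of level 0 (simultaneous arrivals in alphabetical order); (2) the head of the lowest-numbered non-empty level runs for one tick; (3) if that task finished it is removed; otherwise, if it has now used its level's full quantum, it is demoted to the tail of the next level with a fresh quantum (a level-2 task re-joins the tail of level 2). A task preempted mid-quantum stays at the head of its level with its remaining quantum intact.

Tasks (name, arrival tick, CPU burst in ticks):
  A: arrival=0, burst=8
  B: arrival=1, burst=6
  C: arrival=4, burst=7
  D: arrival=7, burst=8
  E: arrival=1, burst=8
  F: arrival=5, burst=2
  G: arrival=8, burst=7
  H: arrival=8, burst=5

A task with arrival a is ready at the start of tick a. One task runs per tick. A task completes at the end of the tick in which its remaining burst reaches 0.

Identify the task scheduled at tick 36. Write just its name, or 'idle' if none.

t=0: L0/L1/L2 = A/-/- → run A
t=1: L0/L1/L2 = ABE/-/- → run A
t=2: L0/L1/L2 = BE/A/- → run B
t=3: L0/L1/L2 = BE/A/- → run B
t=4: L0/L1/L2 = EC/AB/- → run E
t=5: L0/L1/L2 = ECF/AB/- → run E
t=6: L0/L1/L2 = CF/ABE/- → run C
t=7: L0/L1/L2 = CFD/ABE/- → run C
t=8: L0/L1/L2 = FDGH/ABEC/- → run F
t=9: L0/L1/L2 = FDGH/ABEC/- → run F
t=10: L0/L1/L2 = DGH/ABEC/- → run D
t=11: L0/L1/L2 = DGH/ABEC/- → run D
t=12: L0/L1/L2 = GH/ABECD/- → run G
t=13: L0/L1/L2 = GH/ABECD/- → run G
t=14: L0/L1/L2 = H/ABECDG/- → run H
t=15: L0/L1/L2 = H/ABECDG/- → run H
t=16: L0/L1/L2 = -/ABECDGH/- → run A
t=17: L0/L1/L2 = -/ABECDGH/- → run A
t=18: L0/L1/L2 = -/ABECDGH/- → run A
t=19: L0/L1/L2 = -/ABECDGH/- → run A
t=20: L0/L1/L2 = -/BECDGH/A → run B
t=21: L0/L1/L2 = -/BECDGH/A → run B
t=22: L0/L1/L2 = -/BECDGH/A → run B
t=23: L0/L1/L2 = -/BECDGH/A → run B
t=24: L0/L1/L2 = -/ECDGH/A → run E
t=25: L0/L1/L2 = -/ECDGH/A → run E
t=26: L0/L1/L2 = -/ECDGH/A → run E
t=27: L0/L1/L2 = -/ECDGH/A → run E
t=28: L0/L1/L2 = -/CDGH/AE → run C
t=29: L0/L1/L2 = -/CDGH/AE → run C
t=30: L0/L1/L2 = -/CDGH/AE → run C
t=31: L0/L1/L2 = -/CDGH/AE → run C
t=32: L0/L1/L2 = -/DGH/AEC → run D
t=33: L0/L1/L2 = -/DGH/AEC → run D
t=34: L0/L1/L2 = -/DGH/AEC → run D
t=35: L0/L1/L2 = -/DGH/AEC → run D
t=36: L0/L1/L2 = -/GH/AECD → run G
t=37: L0/L1/L2 = -/GH/AECD → run G
t=38: L0/L1/L2 = -/GH/AECD → run G
t=39: L0/L1/L2 = -/GH/AECD → run G
t=40: L0/L1/L2 = -/H/AECDG → run H
t=41: L0/L1/L2 = -/H/AECDG → run H
t=42: L0/L1/L2 = -/H/AECDG → run H
t=43: L0/L1/L2 = -/-/AECDG → run A
t=44: L0/L1/L2 = -/-/AECDG → run A
t=45: L0/L1/L2 = -/-/ECDG → run E
t=46: L0/L1/L2 = -/-/ECDG → run E
t=47: L0/L1/L2 = -/-/CDG → run C
t=48: L0/L1/L2 = -/-/DG → run D
t=49: L0/L1/L2 = -/-/DG → run D

running at tick 36 = G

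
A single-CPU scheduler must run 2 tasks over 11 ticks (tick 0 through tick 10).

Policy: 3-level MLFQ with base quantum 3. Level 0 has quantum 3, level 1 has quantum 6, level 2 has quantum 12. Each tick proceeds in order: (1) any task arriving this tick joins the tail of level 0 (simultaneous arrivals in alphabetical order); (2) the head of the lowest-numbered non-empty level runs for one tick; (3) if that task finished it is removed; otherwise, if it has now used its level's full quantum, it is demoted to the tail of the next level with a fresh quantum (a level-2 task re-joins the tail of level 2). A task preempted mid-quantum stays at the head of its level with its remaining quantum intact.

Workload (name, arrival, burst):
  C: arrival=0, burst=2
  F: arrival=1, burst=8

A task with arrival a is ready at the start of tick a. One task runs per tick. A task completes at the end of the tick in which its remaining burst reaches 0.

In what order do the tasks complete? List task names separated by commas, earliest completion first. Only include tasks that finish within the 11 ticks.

completion order = C, F

t=0: L0/L1/L2 = C/-/- → run C
t=1: L0/L1/L2 = CF/-/- → run C
t=2: L0/L1/L2 = F/-/- → run F
t=3: L0/L1/L2 = F/-/- → run F
t=4: L0/L1/L2 = F/-/- → run F
t=5: L0/L1/L2 = -/F/- → run F
t=6: L0/L1/L2 = -/F/- → run F
t=7: L0/L1/L2 = -/F/- → run F
t=8: L0/L1/L2 = -/F/- → run F
t=9: L0/L1/L2 = -/F/- → run F
t=10: (idle)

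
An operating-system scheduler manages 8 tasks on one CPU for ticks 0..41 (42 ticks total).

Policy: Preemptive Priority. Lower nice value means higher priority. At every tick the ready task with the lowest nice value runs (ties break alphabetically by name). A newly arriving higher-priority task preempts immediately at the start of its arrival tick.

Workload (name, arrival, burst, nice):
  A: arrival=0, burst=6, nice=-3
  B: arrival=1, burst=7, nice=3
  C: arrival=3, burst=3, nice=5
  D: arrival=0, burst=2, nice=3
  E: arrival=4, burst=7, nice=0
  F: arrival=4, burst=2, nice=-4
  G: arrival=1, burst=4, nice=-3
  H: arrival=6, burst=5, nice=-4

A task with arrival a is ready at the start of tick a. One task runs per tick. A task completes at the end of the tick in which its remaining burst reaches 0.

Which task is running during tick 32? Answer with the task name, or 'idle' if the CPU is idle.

t=0: ready={A,D} → run A
t=1: ready={A,B,D,G} → run A
t=2: ready={A,B,D,G} → run A
t=3: ready={A,B,C,D,G} → run A
t=4: ready={A,B,C,D,E,F,G} → run F
t=5: ready={A,B,C,D,E,F,G} → run F
t=6: ready={A,B,C,D,E,G,H} → run H
t=7: ready={A,B,C,D,E,G,H} → run H
t=8: ready={A,B,C,D,E,G,H} → run H
t=9: ready={A,B,C,D,E,G,H} → run H
t=10: ready={A,B,C,D,E,G,H} → run H
t=11: ready={A,B,C,D,E,G} → run A
t=12: ready={A,B,C,D,E,G} → run A
t=13: ready={B,C,D,E,G} → run G
t=14: ready={B,C,D,E,G} → run G
t=15: ready={B,C,D,E,G} → run G
t=16: ready={B,C,D,E,G} → run G
t=17: ready={B,C,D,E} → run E
t=18: ready={B,C,D,E} → run E
t=19: ready={B,C,D,E} → run E
t=20: ready={B,C,D,E} → run E
t=21: ready={B,C,D,E} → run E
t=22: ready={B,C,D,E} → run E
t=23: ready={B,C,D,E} → run E
t=24: ready={B,C,D} → run B
t=25: ready={B,C,D} → run B
t=26: ready={B,C,D} → run B
t=27: ready={B,C,D} → run B
t=28: ready={B,C,D} → run B
t=29: ready={B,C,D} → run B
t=30: ready={B,C,D} → run B
t=31: ready={C,D} → run D
t=32: ready={C,D} → run D
t=33: ready={C} → run C
t=34: ready={C} → run C
t=35: ready={C} → run C
t=36: (idle)
t=37: (idle)
t=38: (idle)
t=39: (idle)
t=40: (idle)
t=41: (idle)

running at tick 32 = D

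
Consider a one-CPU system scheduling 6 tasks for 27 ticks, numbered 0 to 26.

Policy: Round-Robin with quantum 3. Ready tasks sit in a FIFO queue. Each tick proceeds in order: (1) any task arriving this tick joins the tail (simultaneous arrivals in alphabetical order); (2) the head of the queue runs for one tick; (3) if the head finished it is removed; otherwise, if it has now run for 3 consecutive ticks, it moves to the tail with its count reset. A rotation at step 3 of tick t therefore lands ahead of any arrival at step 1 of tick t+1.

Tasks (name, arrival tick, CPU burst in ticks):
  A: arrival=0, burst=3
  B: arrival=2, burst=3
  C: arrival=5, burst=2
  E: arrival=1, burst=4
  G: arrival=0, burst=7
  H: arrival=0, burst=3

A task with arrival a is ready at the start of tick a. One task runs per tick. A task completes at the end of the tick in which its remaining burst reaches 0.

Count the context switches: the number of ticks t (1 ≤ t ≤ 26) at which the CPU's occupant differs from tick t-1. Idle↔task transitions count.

t=0: queue=[A,G,H] q_used=0 → run A
t=1: queue=[A,G,H,E] q_used=1 → run A
t=2: queue=[A,G,H,E,B] q_used=2 → run A
t=3: queue=[G,H,E,B] q_used=0 → run G
t=4: queue=[G,H,E,B] q_used=1 → run G
t=5: queue=[G,H,E,B,C] q_used=2 → run G
t=6: queue=[H,E,B,C,G] q_used=0 → run H
t=7: queue=[H,E,B,C,G] q_used=1 → run H
t=8: queue=[H,E,B,C,G] q_used=2 → run H
t=9: queue=[E,B,C,G] q_used=0 → run E
t=10: queue=[E,B,C,G] q_used=1 → run E
t=11: queue=[E,B,C,G] q_used=2 → run E
t=12: queue=[B,C,G,E] q_used=0 → run B
t=13: queue=[B,C,G,E] q_used=1 → run B
t=14: queue=[B,C,G,E] q_used=2 → run B
t=15: queue=[C,G,E] q_used=0 → run C
t=16: queue=[C,G,E] q_used=1 → run C
t=17: queue=[G,E] q_used=0 → run G
t=18: queue=[G,E] q_used=1 → run G
t=19: queue=[G,E] q_used=2 → run G
t=20: queue=[E,G] q_used=0 → run E
t=21: queue=[G] q_used=0 → run G
t=22: (idle)
t=23: (idle)
t=24: (idle)
t=25: (idle)
t=26: (idle)

context switches = 9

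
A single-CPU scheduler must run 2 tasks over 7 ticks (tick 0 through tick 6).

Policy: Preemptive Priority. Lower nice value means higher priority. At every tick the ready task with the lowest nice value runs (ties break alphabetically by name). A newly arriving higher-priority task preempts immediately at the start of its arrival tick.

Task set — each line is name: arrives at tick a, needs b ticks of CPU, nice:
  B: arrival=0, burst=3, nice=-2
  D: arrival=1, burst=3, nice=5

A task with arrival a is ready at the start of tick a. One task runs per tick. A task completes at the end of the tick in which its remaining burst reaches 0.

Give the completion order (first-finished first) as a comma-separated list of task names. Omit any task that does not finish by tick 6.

completion order = B, D

t=0: ready={B} → run B
t=1: ready={B,D} → run B
t=2: ready={B,D} → run B
t=3: ready={D} → run D
t=4: ready={D} → run D
t=5: ready={D} → run D
t=6: (idle)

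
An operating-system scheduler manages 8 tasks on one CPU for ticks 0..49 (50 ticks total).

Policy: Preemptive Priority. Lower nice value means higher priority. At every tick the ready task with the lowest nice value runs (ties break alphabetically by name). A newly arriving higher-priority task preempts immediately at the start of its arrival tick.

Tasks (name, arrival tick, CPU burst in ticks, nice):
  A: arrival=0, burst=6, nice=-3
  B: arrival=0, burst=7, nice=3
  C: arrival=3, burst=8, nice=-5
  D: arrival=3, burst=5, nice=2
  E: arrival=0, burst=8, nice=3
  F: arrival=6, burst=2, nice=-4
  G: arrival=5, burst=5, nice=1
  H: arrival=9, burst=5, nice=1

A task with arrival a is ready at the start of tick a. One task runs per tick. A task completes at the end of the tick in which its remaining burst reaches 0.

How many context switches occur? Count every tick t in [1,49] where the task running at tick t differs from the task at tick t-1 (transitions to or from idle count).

context switches = 9

t=0: ready={A,B,E} → run A
t=1: ready={A,B,E} → run A
t=2: ready={A,B,E} → run A
t=3: ready={A,B,C,D,E} → run C
t=4: ready={A,B,C,D,E} → run C
t=5: ready={A,B,C,D,E,G} → run C
t=6: ready={A,B,C,D,E,F,G} → run C
t=7: ready={A,B,C,D,E,F,G} → run C
t=8: ready={A,B,C,D,E,F,G} → run C
t=9: ready={A,B,C,D,E,F,G,H} → run C
t=10: ready={A,B,C,D,E,F,G,H} → run C
t=11: ready={A,B,D,E,F,G,H} → run F
t=12: ready={A,B,D,E,F,G,H} → run F
t=13: ready={A,B,D,E,G,H} → run A
t=14: ready={A,B,D,E,G,H} → run A
t=15: ready={A,B,D,E,G,H} → run A
t=16: ready={B,D,E,G,H} → run G
t=17: ready={B,D,E,G,H} → run G
t=18: ready={B,D,E,G,H} → run G
t=19: ready={B,D,E,G,H} → run G
t=20: ready={B,D,E,G,H} → run G
t=21: ready={B,D,E,H} → run H
t=22: ready={B,D,E,H} → run H
t=23: ready={B,D,E,H} → run H
t=24: ready={B,D,E,H} → run H
t=25: ready={B,D,E,H} → run H
t=26: ready={B,D,E} → run D
t=27: ready={B,D,E} → run D
t=28: ready={B,D,E} → run D
t=29: ready={B,D,E} → run D
t=30: ready={B,D,E} → run D
t=31: ready={B,E} → run B
t=32: ready={B,E} → run B
t=33: ready={B,E} → run B
t=34: ready={B,E} → run B
t=35: ready={B,E} → run B
t=36: ready={B,E} → run B
t=37: ready={B,E} → run B
t=38: ready={E} → run E
t=39: ready={E} → run E
t=40: ready={E} → run E
t=41: ready={E} → run E
t=42: ready={E} → run E
t=43: ready={E} → run E
t=44: ready={E} → run E
t=45: ready={E} → run E
t=46: (idle)
t=47: (idle)
t=48: (idle)
t=49: (idle)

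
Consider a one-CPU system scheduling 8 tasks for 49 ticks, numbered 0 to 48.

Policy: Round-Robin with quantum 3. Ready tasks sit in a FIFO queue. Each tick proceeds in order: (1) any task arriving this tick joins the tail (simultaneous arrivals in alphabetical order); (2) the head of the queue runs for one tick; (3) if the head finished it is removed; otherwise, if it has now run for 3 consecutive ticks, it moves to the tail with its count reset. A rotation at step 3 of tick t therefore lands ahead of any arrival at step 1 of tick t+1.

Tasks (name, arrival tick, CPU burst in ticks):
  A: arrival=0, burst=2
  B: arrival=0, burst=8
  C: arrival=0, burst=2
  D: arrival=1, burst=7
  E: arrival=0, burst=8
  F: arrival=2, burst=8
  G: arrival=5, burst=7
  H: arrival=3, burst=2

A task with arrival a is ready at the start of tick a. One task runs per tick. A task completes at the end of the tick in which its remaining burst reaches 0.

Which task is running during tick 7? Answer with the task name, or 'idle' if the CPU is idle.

running at tick 7 = E

t=0: queue=[A,B,C,E] q_used=0 → run A
t=1: queue=[A,B,C,E,D] q_used=1 → run A
t=2: queue=[B,C,E,D,F] q_used=0 → run B
t=3: queue=[B,C,E,D,F,H] q_used=1 → run B
t=4: queue=[B,C,E,D,F,H] q_used=2 → run B
t=5: queue=[C,E,D,F,H,B,G] q_used=0 → run C
t=6: queue=[C,E,D,F,H,B,G] q_used=1 → run C
t=7: queue=[E,D,F,H,B,G] q_used=0 → run E
t=8: queue=[E,D,F,H,B,G] q_used=1 → run E
t=9: queue=[E,D,F,H,B,G] q_used=2 → run E
t=10: queue=[D,F,H,B,G,E] q_used=0 → run D
t=11: queue=[D,F,H,B,G,E] q_used=1 → run D
t=12: queue=[D,F,H,B,G,E] q_used=2 → run D
t=13: queue=[F,H,B,G,E,D] q_used=0 → run F
t=14: queue=[F,H,B,G,E,D] q_used=1 → run F
t=15: queue=[F,H,B,G,E,D] q_used=2 → run F
t=16: queue=[H,B,G,E,D,F] q_used=0 → run H
t=17: queue=[H,B,G,E,D,F] q_used=1 → run H
t=18: queue=[B,G,E,D,F] q_used=0 → run B
t=19: queue=[B,G,E,D,F] q_used=1 → run B
t=20: queue=[B,G,E,D,F] q_used=2 → run B
t=21: queue=[G,E,D,F,B] q_used=0 → run G
t=22: queue=[G,E,D,F,B] q_used=1 → run G
t=23: queue=[G,E,D,F,B] q_used=2 → run G
t=24: queue=[E,D,F,B,G] q_used=0 → run E
t=25: queue=[E,D,F,B,G] q_used=1 → run E
t=26: queue=[E,D,F,B,G] q_used=2 → run E
t=27: queue=[D,F,B,G,E] q_used=0 → run D
t=28: queue=[D,F,B,G,E] q_used=1 → run D
t=29: queue=[D,F,B,G,E] q_used=2 → run D
t=30: queue=[F,B,G,E,D] q_used=0 → run F
t=31: queue=[F,B,G,E,D] q_used=1 → run F
t=32: queue=[F,B,G,E,D] q_used=2 → run F
t=33: queue=[B,G,E,D,F] q_used=0 → run B
t=34: queue=[B,G,E,D,F] q_used=1 → run B
t=35: queue=[G,E,D,F] q_used=0 → run G
t=36: queue=[G,E,D,F] q_used=1 → run G
t=37: queue=[G,E,D,F] q_used=2 → run G
t=38: queue=[E,D,F,G] q_used=0 → run E
t=39: queue=[E,D,F,G] q_used=1 → run E
t=40: queue=[D,F,G] q_used=0 → run D
t=41: queue=[F,G] q_used=0 → run F
t=42: queue=[F,G] q_used=1 → run F
t=43: queue=[G] q_used=0 → run G
t=44: (idle)
t=45: (idle)
t=46: (idle)
t=47: (idle)
t=48: (idle)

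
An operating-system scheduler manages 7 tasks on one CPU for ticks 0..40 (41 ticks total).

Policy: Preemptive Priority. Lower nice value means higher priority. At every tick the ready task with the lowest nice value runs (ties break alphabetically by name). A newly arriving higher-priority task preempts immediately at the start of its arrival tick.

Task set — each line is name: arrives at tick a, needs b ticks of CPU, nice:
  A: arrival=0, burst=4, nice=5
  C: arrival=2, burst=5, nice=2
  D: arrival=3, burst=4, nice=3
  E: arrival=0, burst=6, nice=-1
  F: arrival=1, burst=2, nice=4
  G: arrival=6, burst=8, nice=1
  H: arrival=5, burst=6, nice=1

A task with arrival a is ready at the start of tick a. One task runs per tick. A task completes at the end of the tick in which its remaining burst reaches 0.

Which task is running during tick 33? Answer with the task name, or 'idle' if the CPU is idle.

t=0: ready={A,E} → run E
t=1: ready={A,E,F} → run E
t=2: ready={A,C,E,F} → run E
t=3: ready={A,C,D,E,F} → run E
t=4: ready={A,C,D,E,F} → run E
t=5: ready={A,C,D,E,F,H} → run E
t=6: ready={A,C,D,F,G,H} → run G
t=7: ready={A,C,D,F,G,H} → run G
t=8: ready={A,C,D,F,G,H} → run G
t=9: ready={A,C,D,F,G,H} → run G
t=10: ready={A,C,D,F,G,H} → run G
t=11: ready={A,C,D,F,G,H} → run G
t=12: ready={A,C,D,F,G,H} → run G
t=13: ready={A,C,D,F,G,H} → run G
t=14: ready={A,C,D,F,H} → run H
t=15: ready={A,C,D,F,H} → run H
t=16: ready={A,C,D,F,H} → run H
t=17: ready={A,C,D,F,H} → run H
t=18: ready={A,C,D,F,H} → run H
t=19: ready={A,C,D,F,H} → run H
t=20: ready={A,C,D,F} → run C
t=21: ready={A,C,D,F} → run C
t=22: ready={A,C,D,F} → run C
t=23: ready={A,C,D,F} → run C
t=24: ready={A,C,D,F} → run C
t=25: ready={A,D,F} → run D
t=26: ready={A,D,F} → run D
t=27: ready={A,D,F} → run D
t=28: ready={A,D,F} → run D
t=29: ready={A,F} → run F
t=30: ready={A,F} → run F
t=31: ready={A} → run A
t=32: ready={A} → run A
t=33: ready={A} → run A
t=34: ready={A} → run A
t=35: (idle)
t=36: (idle)
t=37: (idle)
t=38: (idle)
t=39: (idle)
t=40: (idle)

running at tick 33 = A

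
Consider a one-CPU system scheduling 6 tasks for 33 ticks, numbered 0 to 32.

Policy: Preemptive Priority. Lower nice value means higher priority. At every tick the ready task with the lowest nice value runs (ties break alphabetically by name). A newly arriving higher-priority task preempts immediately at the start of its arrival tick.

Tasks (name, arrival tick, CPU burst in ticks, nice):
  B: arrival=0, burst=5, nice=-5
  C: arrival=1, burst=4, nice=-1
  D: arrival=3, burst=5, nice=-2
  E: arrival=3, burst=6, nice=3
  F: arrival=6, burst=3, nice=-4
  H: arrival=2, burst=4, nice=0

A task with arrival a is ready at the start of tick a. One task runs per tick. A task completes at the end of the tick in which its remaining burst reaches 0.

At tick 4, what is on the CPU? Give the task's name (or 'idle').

running at tick 4 = B

t=0: ready={B} → run B
t=1: ready={B,C} → run B
t=2: ready={B,C,H} → run B
t=3: ready={B,C,D,E,H} → run B
t=4: ready={B,C,D,E,H} → run B
t=5: ready={C,D,E,H} → run D
t=6: ready={C,D,E,F,H} → run F
t=7: ready={C,D,E,F,H} → run F
t=8: ready={C,D,E,F,H} → run F
t=9: ready={C,D,E,H} → run D
t=10: ready={C,D,E,H} → run D
t=11: ready={C,D,E,H} → run D
t=12: ready={C,D,E,H} → run D
t=13: ready={C,E,H} → run C
t=14: ready={C,E,H} → run C
t=15: ready={C,E,H} → run C
t=16: ready={C,E,H} → run C
t=17: ready={E,H} → run H
t=18: ready={E,H} → run H
t=19: ready={E,H} → run H
t=20: ready={E,H} → run H
t=21: ready={E} → run E
t=22: ready={E} → run E
t=23: ready={E} → run E
t=24: ready={E} → run E
t=25: ready={E} → run E
t=26: ready={E} → run E
t=27: (idle)
t=28: (idle)
t=29: (idle)
t=30: (idle)
t=31: (idle)
t=32: (idle)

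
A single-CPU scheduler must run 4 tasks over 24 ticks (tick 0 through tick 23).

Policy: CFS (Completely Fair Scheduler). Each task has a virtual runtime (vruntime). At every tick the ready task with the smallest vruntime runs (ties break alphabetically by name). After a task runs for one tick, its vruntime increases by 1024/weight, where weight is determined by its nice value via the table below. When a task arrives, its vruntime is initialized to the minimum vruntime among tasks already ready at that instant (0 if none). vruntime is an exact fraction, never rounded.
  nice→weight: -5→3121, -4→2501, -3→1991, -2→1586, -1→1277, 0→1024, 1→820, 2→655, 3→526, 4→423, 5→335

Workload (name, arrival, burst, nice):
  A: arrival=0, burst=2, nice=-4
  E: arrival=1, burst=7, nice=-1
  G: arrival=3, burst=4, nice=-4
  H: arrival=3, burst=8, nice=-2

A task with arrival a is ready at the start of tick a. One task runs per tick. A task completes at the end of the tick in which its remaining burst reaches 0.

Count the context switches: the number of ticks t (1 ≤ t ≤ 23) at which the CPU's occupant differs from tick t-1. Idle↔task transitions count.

context switches = 17

t=0: vr[A=0] → run A
t=1: vr[A=1024/2501 E=1024/2501] → run A
t=2: vr[E=1024/2501] → run E
t=3: vr[E=3868672/3193777 G=3868672/3193777 H=3868672/3193777] → run E
t=4: vr[E=6429696/3193777 G=3868672/3193777 H=3868672/3193777] → run G
t=5: vr[E=6429696/3193777 G=5176320/3193777 H=3868672/3193777] → run H
t=6: vr[E=6429696/3193777 G=5176320/3193777 H=77099520/41519101] → run G
t=7: vr[E=6429696/3193777 G=6483968/3193777 H=77099520/41519101] → run H
t=8: vr[E=6429696/3193777 G=6483968/3193777 H=103906304/41519101] → run E
t=9: vr[E=8990720/3193777 G=6483968/3193777 H=103906304/41519101] → run G
t=10: vr[E=8990720/3193777 G=7791616/3193777 H=103906304/41519101] → run G
t=11: vr[E=8990720/3193777 H=103906304/41519101] → run H
t=12: vr[E=8990720/3193777 H=130713088/41519101] → run E
t=13: vr[E=11551744/3193777 H=130713088/41519101] → run H
t=14: vr[E=11551744/3193777 H=157519872/41519101] → run E
t=15: vr[E=14112768/3193777 H=157519872/41519101] → run H
t=16: vr[E=14112768/3193777 H=184326656/41519101] → run E
t=17: vr[E=16673792/3193777 H=184326656/41519101] → run H
t=18: vr[E=16673792/3193777 H=211133440/41519101] → run H
t=19: vr[E=16673792/3193777 H=237940224/41519101] → run E
t=20: vr[H=237940224/41519101] → run H
t=21: (idle)
t=22: (idle)
t=23: (idle)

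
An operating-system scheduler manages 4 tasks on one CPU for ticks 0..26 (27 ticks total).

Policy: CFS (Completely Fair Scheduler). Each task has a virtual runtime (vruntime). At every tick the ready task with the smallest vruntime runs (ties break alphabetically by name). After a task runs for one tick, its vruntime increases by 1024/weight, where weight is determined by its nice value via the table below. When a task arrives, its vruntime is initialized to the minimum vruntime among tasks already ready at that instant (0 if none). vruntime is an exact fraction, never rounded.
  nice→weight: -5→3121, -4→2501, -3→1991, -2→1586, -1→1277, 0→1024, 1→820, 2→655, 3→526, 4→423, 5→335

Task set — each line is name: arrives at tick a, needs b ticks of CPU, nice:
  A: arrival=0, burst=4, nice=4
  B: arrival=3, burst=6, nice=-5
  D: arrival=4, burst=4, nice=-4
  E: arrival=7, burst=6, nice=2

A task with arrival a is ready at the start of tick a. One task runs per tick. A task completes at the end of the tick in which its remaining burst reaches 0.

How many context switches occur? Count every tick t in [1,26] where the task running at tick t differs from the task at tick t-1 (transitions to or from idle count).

t=0: vr[A=0] → run A
t=1: vr[A=1024/423] → run A
t=2: vr[A=2048/423] → run A
t=3: vr[A=1024/141 B=1024/141] → run A
t=4: vr[B=1024/141 D=1024/141] → run B
t=5: vr[B=3340288/440061 D=1024/141] → run D
t=6: vr[B=3340288/440061 D=2705408/352641] → run B
t=7: vr[B=3484672/440061 D=2705408/352641 E=2705408/352641] → run D
t=8: vr[B=3484672/440061 D=2849792/352641 E=2705408/352641] → run E
t=9: vr[B=3484672/440061 D=2849792/352641 E=2133146624/230979855] → run B
t=10: vr[B=3629056/440061 D=2849792/352641 E=2133146624/230979855] → run D
t=11: vr[B=3629056/440061 D=2994176/352641 E=2133146624/230979855] → run B
t=12: vr[B=3773440/440061 D=2994176/352641 E=2133146624/230979855] → run D
t=13: vr[B=3773440/440061 E=2133146624/230979855] → run B
t=14: vr[B=3917824/440061 E=2133146624/230979855] → run B
t=15: vr[E=2133146624/230979855] → run E
t=16: vr[E=2494251008/230979855] → run E
t=17: vr[E=2855355392/230979855] → run E
t=18: vr[E=3216459776/230979855] → run E
t=19: vr[E=715512832/46195971] → run E
t=20: (idle)
t=21: (idle)
t=22: (idle)
t=23: (idle)
t=24: (idle)
t=25: (idle)
t=26: (idle)

context switches = 12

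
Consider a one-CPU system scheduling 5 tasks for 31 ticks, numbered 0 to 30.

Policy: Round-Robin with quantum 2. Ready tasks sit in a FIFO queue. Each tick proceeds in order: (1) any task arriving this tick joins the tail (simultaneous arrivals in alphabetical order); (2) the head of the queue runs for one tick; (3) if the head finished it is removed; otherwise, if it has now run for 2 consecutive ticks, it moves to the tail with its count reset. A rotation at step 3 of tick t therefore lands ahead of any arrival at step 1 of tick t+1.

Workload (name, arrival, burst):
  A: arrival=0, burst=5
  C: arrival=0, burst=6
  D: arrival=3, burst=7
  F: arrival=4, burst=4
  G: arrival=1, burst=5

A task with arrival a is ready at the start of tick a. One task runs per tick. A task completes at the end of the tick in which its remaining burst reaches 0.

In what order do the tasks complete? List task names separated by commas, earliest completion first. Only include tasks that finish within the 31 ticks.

completion order = A, C, F, G, D

t=0: queue=[A,C] q_used=0 → run A
t=1: queue=[A,C,G] q_used=1 → run A
t=2: queue=[C,G,A] q_used=0 → run C
t=3: queue=[C,G,A,D] q_used=1 → run C
t=4: queue=[G,A,D,C,F] q_used=0 → run G
t=5: queue=[G,A,D,C,F] q_used=1 → run G
t=6: queue=[A,D,C,F,G] q_used=0 → run A
t=7: queue=[A,D,C,F,G] q_used=1 → run A
t=8: queue=[D,C,F,G,A] q_used=0 → run D
t=9: queue=[D,C,F,G,A] q_used=1 → run D
t=10: queue=[C,F,G,A,D] q_used=0 → run C
t=11: queue=[C,F,G,A,D] q_used=1 → run C
t=12: queue=[F,G,A,D,C] q_used=0 → run F
t=13: queue=[F,G,A,D,C] q_used=1 → run F
t=14: queue=[G,A,D,C,F] q_used=0 → run G
t=15: queue=[G,A,D,C,F] q_used=1 → run G
t=16: queue=[A,D,C,F,G] q_used=0 → run A
t=17: queue=[D,C,F,G] q_used=0 → run D
t=18: queue=[D,C,F,G] q_used=1 → run D
t=19: queue=[C,F,G,D] q_used=0 → run C
t=20: queue=[C,F,G,D] q_used=1 → run C
t=21: queue=[F,G,D] q_used=0 → run F
t=22: queue=[F,G,D] q_used=1 → run F
t=23: queue=[G,D] q_used=0 → run G
t=24: queue=[D] q_used=0 → run D
t=25: queue=[D] q_used=1 → run D
t=26: queue=[D] q_used=0 → run D
t=27: (idle)
t=28: (idle)
t=29: (idle)
t=30: (idle)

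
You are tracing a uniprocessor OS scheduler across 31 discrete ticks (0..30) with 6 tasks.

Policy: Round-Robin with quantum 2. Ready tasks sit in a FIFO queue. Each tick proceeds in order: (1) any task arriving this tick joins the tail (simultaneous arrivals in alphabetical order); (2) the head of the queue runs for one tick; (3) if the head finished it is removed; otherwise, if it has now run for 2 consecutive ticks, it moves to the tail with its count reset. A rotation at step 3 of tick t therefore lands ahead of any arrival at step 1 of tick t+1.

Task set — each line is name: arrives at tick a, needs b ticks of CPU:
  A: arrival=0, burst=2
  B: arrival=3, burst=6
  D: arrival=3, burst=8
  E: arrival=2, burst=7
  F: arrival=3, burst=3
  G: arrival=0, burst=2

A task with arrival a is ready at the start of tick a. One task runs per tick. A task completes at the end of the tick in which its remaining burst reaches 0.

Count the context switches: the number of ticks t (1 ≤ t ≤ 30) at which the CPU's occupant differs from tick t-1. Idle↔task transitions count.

t=0: queue=[A,G] q_used=0 → run A
t=1: queue=[A,G] q_used=1 → run A
t=2: queue=[G,E] q_used=0 → run G
t=3: queue=[G,E,B,D,F] q_used=1 → run G
t=4: queue=[E,B,D,F] q_used=0 → run E
t=5: queue=[E,B,D,F] q_used=1 → run E
t=6: queue=[B,D,F,E] q_used=0 → run B
t=7: queue=[B,D,F,E] q_used=1 → run B
t=8: queue=[D,F,E,B] q_used=0 → run D
t=9: queue=[D,F,E,B] q_used=1 → run D
t=10: queue=[F,E,B,D] q_used=0 → run F
t=11: queue=[F,E,B,D] q_used=1 → run F
t=12: queue=[E,B,D,F] q_used=0 → run E
t=13: queue=[E,B,D,F] q_used=1 → run E
t=14: queue=[B,D,F,E] q_used=0 → run B
t=15: queue=[B,D,F,E] q_used=1 → run B
t=16: queue=[D,F,E,B] q_used=0 → run D
t=17: queue=[D,F,E,B] q_used=1 → run D
t=18: queue=[F,E,B,D] q_used=0 → run F
t=19: queue=[E,B,D] q_used=0 → run E
t=20: queue=[E,B,D] q_used=1 → run E
t=21: queue=[B,D,E] q_used=0 → run B
t=22: queue=[B,D,E] q_used=1 → run B
t=23: queue=[D,E] q_used=0 → run D
t=24: queue=[D,E] q_used=1 → run D
t=25: queue=[E,D] q_used=0 → run E
t=26: queue=[D] q_used=0 → run D
t=27: queue=[D] q_used=1 → run D
t=28: (idle)
t=29: (idle)
t=30: (idle)

context switches = 15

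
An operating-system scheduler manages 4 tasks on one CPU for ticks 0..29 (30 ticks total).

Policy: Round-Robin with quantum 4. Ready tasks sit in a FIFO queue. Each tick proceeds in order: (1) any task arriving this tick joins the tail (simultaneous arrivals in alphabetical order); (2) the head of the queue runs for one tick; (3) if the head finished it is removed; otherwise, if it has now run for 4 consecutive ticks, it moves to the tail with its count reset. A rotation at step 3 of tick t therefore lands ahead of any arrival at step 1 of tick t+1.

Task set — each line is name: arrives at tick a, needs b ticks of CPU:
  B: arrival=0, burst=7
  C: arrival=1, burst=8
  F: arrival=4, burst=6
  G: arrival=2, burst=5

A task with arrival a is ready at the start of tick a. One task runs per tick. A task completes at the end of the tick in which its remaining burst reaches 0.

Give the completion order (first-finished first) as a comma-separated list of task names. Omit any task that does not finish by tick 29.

t=0: queue=[B] q_used=0 → run B
t=1: queue=[B,C] q_used=1 → run B
t=2: queue=[B,C,G] q_used=2 → run B
t=3: queue=[B,C,G] q_used=3 → run B
t=4: queue=[C,G,B,F] q_used=0 → run C
t=5: queue=[C,G,B,F] q_used=1 → run C
t=6: queue=[C,G,B,F] q_used=2 → run C
t=7: queue=[C,G,B,F] q_used=3 → run C
t=8: queue=[G,B,F,C] q_used=0 → run G
t=9: queue=[G,B,F,C] q_used=1 → run G
t=10: queue=[G,B,F,C] q_used=2 → run G
t=11: queue=[G,B,F,C] q_used=3 → run G
t=12: queue=[B,F,C,G] q_used=0 → run B
t=13: queue=[B,F,C,G] q_used=1 → run B
t=14: queue=[B,F,C,G] q_used=2 → run B
t=15: queue=[F,C,G] q_used=0 → run F
t=16: queue=[F,C,G] q_used=1 → run F
t=17: queue=[F,C,G] q_used=2 → run F
t=18: queue=[F,C,G] q_used=3 → run F
t=19: queue=[C,G,F] q_used=0 → run C
t=20: queue=[C,G,F] q_used=1 → run C
t=21: queue=[C,G,F] q_used=2 → run C
t=22: queue=[C,G,F] q_used=3 → run C
t=23: queue=[G,F] q_used=0 → run G
t=24: queue=[F] q_used=0 → run F
t=25: queue=[F] q_used=1 → run F
t=26: (idle)
t=27: (idle)
t=28: (idle)
t=29: (idle)

completion order = B, C, G, F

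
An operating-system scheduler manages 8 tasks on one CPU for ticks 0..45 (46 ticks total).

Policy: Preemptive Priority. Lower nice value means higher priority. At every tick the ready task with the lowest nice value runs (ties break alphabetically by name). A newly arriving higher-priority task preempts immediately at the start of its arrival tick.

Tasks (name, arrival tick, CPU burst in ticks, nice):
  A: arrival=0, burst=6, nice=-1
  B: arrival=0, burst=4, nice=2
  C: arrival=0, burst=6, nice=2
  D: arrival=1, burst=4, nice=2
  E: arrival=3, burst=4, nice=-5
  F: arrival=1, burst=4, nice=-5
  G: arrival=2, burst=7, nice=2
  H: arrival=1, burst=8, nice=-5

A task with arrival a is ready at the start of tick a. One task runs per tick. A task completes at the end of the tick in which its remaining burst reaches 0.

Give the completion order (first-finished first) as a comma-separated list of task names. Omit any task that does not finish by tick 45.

completion order = E, F, H, A, B, C, D, G

t=0: ready={A,B,C} → run A
t=1: ready={A,B,C,D,F,H} → run F
t=2: ready={A,B,C,D,F,G,H} → run F
t=3: ready={A,B,C,D,E,F,G,H} → run E
t=4: ready={A,B,C,D,E,F,G,H} → run E
t=5: ready={A,B,C,D,E,F,G,H} → run E
t=6: ready={A,B,C,D,E,F,G,H} → run E
t=7: ready={A,B,C,D,F,G,H} → run F
t=8: ready={A,B,C,D,F,G,H} → run F
t=9: ready={A,B,C,D,G,H} → run H
t=10: ready={A,B,C,D,G,H} → run H
t=11: ready={A,B,C,D,G,H} → run H
t=12: ready={A,B,C,D,G,H} → run H
t=13: ready={A,B,C,D,G,H} → run H
t=14: ready={A,B,C,D,G,H} → run H
t=15: ready={A,B,C,D,G,H} → run H
t=16: ready={A,B,C,D,G,H} → run H
t=17: ready={A,B,C,D,G} → run A
t=18: ready={A,B,C,D,G} → run A
t=19: ready={A,B,C,D,G} → run A
t=20: ready={A,B,C,D,G} → run A
t=21: ready={A,B,C,D,G} → run A
t=22: ready={B,C,D,G} → run B
t=23: ready={B,C,D,G} → run B
t=24: ready={B,C,D,G} → run B
t=25: ready={B,C,D,G} → run B
t=26: ready={C,D,G} → run C
t=27: ready={C,D,G} → run C
t=28: ready={C,D,G} → run C
t=29: ready={C,D,G} → run C
t=30: ready={C,D,G} → run C
t=31: ready={C,D,G} → run C
t=32: ready={D,G} → run D
t=33: ready={D,G} → run D
t=34: ready={D,G} → run D
t=35: ready={D,G} → run D
t=36: ready={G} → run G
t=37: ready={G} → run G
t=38: ready={G} → run G
t=39: ready={G} → run G
t=40: ready={G} → run G
t=41: ready={G} → run G
t=42: ready={G} → run G
t=43: (idle)
t=44: (idle)
t=45: (idle)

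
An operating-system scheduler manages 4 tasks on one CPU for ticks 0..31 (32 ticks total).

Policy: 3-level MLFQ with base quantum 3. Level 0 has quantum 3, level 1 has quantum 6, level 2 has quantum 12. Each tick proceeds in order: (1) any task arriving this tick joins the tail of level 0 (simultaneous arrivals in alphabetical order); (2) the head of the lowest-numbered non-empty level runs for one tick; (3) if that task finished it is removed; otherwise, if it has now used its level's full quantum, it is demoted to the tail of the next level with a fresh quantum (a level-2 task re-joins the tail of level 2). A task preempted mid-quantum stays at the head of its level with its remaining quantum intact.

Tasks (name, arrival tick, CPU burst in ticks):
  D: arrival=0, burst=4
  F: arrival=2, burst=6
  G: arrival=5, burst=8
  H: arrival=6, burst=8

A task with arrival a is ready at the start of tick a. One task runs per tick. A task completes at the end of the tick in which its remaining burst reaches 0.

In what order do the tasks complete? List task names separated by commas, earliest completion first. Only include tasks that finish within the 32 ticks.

t=0: L0/L1/L2 = D/-/- → run D
t=1: L0/L1/L2 = D/-/- → run D
t=2: L0/L1/L2 = DF/-/- → run D
t=3: L0/L1/L2 = F/D/- → run F
t=4: L0/L1/L2 = F/D/- → run F
t=5: L0/L1/L2 = FG/D/- → run F
t=6: L0/L1/L2 = GH/DF/- → run G
t=7: L0/L1/L2 = GH/DF/- → run G
t=8: L0/L1/L2 = GH/DF/- → run G
t=9: L0/L1/L2 = H/DFG/- → run H
t=10: L0/L1/L2 = H/DFG/- → run H
t=11: L0/L1/L2 = H/DFG/- → run H
t=12: L0/L1/L2 = -/DFGH/- → run D
t=13: L0/L1/L2 = -/FGH/- → run F
t=14: L0/L1/L2 = -/FGH/- → run F
t=15: L0/L1/L2 = -/FGH/- → run F
t=16: L0/L1/L2 = -/GH/- → run G
t=17: L0/L1/L2 = -/GH/- → run G
t=18: L0/L1/L2 = -/GH/- → run G
t=19: L0/L1/L2 = -/GH/- → run G
t=20: L0/L1/L2 = -/GH/- → run G
t=21: L0/L1/L2 = -/H/- → run H
t=22: L0/L1/L2 = -/H/- → run H
t=23: L0/L1/L2 = -/H/- → run H
t=24: L0/L1/L2 = -/H/- → run H
t=25: L0/L1/L2 = -/H/- → run H
t=26: (idle)
t=27: (idle)
t=28: (idle)
t=29: (idle)
t=30: (idle)
t=31: (idle)

completion order = D, F, G, H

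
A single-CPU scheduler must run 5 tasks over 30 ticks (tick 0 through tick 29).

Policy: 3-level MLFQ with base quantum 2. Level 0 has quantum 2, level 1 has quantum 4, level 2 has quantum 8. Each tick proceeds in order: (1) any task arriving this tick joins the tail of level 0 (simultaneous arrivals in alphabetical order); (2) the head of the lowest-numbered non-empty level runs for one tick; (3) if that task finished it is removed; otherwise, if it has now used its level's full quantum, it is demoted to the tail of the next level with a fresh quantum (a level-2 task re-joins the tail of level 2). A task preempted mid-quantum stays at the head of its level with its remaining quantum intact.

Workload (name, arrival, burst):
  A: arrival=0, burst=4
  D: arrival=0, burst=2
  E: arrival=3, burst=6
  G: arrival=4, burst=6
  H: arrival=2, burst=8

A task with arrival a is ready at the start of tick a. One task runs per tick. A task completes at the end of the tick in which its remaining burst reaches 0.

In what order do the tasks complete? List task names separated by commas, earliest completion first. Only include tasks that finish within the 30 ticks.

completion order = D, A, E, G, H

t=0: L0/L1/L2 = AD/-/- → run A
t=1: L0/L1/L2 = AD/-/- → run A
t=2: L0/L1/L2 = DH/A/- → run D
t=3: L0/L1/L2 = DHE/A/- → run D
t=4: L0/L1/L2 = HEG/A/- → run H
t=5: L0/L1/L2 = HEG/A/- → run H
t=6: L0/L1/L2 = EG/AH/- → run E
t=7: L0/L1/L2 = EG/AH/- → run E
t=8: L0/L1/L2 = G/AHE/- → run G
t=9: L0/L1/L2 = G/AHE/- → run G
t=10: L0/L1/L2 = -/AHEG/- → run A
t=11: L0/L1/L2 = -/AHEG/- → run A
t=12: L0/L1/L2 = -/HEG/- → run H
t=13: L0/L1/L2 = -/HEG/- → run H
t=14: L0/L1/L2 = -/HEG/- → run H
t=15: L0/L1/L2 = -/HEG/- → run H
t=16: L0/L1/L2 = -/EG/H → run E
t=17: L0/L1/L2 = -/EG/H → run E
t=18: L0/L1/L2 = -/EG/H → run E
t=19: L0/L1/L2 = -/EG/H → run E
t=20: L0/L1/L2 = -/G/H → run G
t=21: L0/L1/L2 = -/G/H → run G
t=22: L0/L1/L2 = -/G/H → run G
t=23: L0/L1/L2 = -/G/H → run G
t=24: L0/L1/L2 = -/-/H → run H
t=25: L0/L1/L2 = -/-/H → run H
t=26: (idle)
t=27: (idle)
t=28: (idle)
t=29: (idle)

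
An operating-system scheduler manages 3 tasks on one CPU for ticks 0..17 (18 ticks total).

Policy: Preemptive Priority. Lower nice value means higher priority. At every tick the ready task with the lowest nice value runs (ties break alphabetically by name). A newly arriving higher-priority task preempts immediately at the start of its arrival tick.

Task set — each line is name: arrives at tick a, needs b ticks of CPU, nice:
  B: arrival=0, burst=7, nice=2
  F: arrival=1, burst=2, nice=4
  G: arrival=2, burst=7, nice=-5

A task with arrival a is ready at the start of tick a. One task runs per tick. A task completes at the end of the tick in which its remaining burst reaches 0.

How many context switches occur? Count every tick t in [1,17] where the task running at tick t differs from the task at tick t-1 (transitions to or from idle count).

t=0: ready={B} → run B
t=1: ready={B,F} → run B
t=2: ready={B,F,G} → run G
t=3: ready={B,F,G} → run G
t=4: ready={B,F,G} → run G
t=5: ready={B,F,G} → run G
t=6: ready={B,F,G} → run G
t=7: ready={B,F,G} → run G
t=8: ready={B,F,G} → run G
t=9: ready={B,F} → run B
t=10: ready={B,F} → run B
t=11: ready={B,F} → run B
t=12: ready={B,F} → run B
t=13: ready={B,F} → run B
t=14: ready={F} → run F
t=15: ready={F} → run F
t=16: (idle)
t=17: (idle)

context switches = 4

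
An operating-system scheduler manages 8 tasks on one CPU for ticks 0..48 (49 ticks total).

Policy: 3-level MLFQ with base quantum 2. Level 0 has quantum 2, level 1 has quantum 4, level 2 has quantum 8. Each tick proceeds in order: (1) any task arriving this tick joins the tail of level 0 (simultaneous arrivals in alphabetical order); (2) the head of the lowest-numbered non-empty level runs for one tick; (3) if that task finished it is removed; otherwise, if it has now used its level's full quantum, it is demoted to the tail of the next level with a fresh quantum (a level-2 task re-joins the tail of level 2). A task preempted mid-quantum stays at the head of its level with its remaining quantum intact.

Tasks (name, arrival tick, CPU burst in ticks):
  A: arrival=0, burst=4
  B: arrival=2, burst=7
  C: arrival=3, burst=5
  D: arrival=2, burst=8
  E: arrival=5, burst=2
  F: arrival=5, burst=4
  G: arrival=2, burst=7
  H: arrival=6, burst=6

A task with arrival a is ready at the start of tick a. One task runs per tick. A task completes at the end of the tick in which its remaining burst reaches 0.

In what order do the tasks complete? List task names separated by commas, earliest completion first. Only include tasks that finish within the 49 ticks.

completion order = E, A, C, F, H, B, D, G

t=0: L0/L1/L2 = A/-/- → run A
t=1: L0/L1/L2 = A/-/- → run A
t=2: L0/L1/L2 = BDG/A/- → run B
t=3: L0/L1/L2 = BDGC/A/- → run B
t=4: L0/L1/L2 = DGC/AB/- → run D
t=5: L0/L1/L2 = DGCEF/AB/- → run D
t=6: L0/L1/L2 = GCEFH/ABD/- → run G
t=7: L0/L1/L2 = GCEFH/ABD/- → run G
t=8: L0/L1/L2 = CEFH/ABDG/- → run C
t=9: L0/L1/L2 = CEFH/ABDG/- → run C
t=10: L0/L1/L2 = EFH/ABDGC/- → run E
t=11: L0/L1/L2 = EFH/ABDGC/- → run E
t=12: L0/L1/L2 = FH/ABDGC/- → run F
t=13: L0/L1/L2 = FH/ABDGC/- → run F
t=14: L0/L1/L2 = H/ABDGCF/- → run H
t=15: L0/L1/L2 = H/ABDGCF/- → run H
t=16: L0/L1/L2 = -/ABDGCFH/- → run A
t=17: L0/L1/L2 = -/ABDGCFH/- → run A
t=18: L0/L1/L2 = -/BDGCFH/- → run B
t=19: L0/L1/L2 = -/BDGCFH/- → run B
t=20: L0/L1/L2 = -/BDGCFH/- → run B
t=21: L0/L1/L2 = -/BDGCFH/- → run B
t=22: L0/L1/L2 = -/DGCFH/B → run D
t=23: L0/L1/L2 = -/DGCFH/B → run D
t=24: L0/L1/L2 = -/DGCFH/B → run D
t=25: L0/L1/L2 = -/DGCFH/B → run D
t=26: L0/L1/L2 = -/GCFH/BD → run G
t=27: L0/L1/L2 = -/GCFH/BD → run G
t=28: L0/L1/L2 = -/GCFH/BD → run G
t=29: L0/L1/L2 = -/GCFH/BD → run G
t=30: L0/L1/L2 = -/CFH/BDG → run C
t=31: L0/L1/L2 = -/CFH/BDG → run C
t=32: L0/L1/L2 = -/CFH/BDG → run C
t=33: L0/L1/L2 = -/FH/BDG → run F
t=34: L0/L1/L2 = -/FH/BDG → run F
t=35: L0/L1/L2 = -/H/BDG → run H
t=36: L0/L1/L2 = -/H/BDG → run H
t=37: L0/L1/L2 = -/H/BDG → run H
t=38: L0/L1/L2 = -/H/BDG → run H
t=39: L0/L1/L2 = -/-/BDG → run B
t=40: L0/L1/L2 = -/-/DG → run D
t=41: L0/L1/L2 = -/-/DG → run D
t=42: L0/L1/L2 = -/-/G → run G
t=43: (idle)
t=44: (idle)
t=45: (idle)
t=46: (idle)
t=47: (idle)
t=48: (idle)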